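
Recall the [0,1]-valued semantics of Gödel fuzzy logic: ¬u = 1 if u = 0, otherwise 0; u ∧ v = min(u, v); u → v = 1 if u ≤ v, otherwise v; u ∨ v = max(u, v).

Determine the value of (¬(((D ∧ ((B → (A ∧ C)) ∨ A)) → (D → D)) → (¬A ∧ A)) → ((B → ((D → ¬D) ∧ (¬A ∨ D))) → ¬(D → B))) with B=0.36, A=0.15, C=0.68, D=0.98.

1.00

(A ∧ C) = min(0.15, 0.68) = 0.15
(B → (A ∧ C)): 0.36 > 0.15, so result = 0.15
((B → (A ∧ C)) ∨ A) = max(0.15, 0.15) = 0.15
(D ∧ ((B → (A ∧ C)) ∨ A)) = min(0.98, 0.15) = 0.15
(D → D): 0.98 ≤ 0.98, so result = 1
((D ∧ ((B → (A ∧ C)) ∨ A)) → (D → D)): 0.15 ≤ 1, so result = 1
¬A: Gödel ¬ of 0.15 = 0 (operand ≠ 0)
(¬A ∧ A) = min(0, 0.15) = 0
(((D ∧ ((B → (A ∧ C)) ∨ A)) → (D → D)) → (¬A ∧ A)): 1 > 0, so result = 0
¬(((D ∧ ((B → (A ∧ C)) ∨ A)) → (D → D)) → (¬A ∧ A)): Gödel ¬ of 0 = 1 (operand is 0)
¬D: Gödel ¬ of 0.98 = 0 (operand ≠ 0)
(D → ¬D): 0.98 > 0, so result = 0
¬A: Gödel ¬ of 0.15 = 0 (operand ≠ 0)
(¬A ∨ D) = max(0, 0.98) = 0.98
((D → ¬D) ∧ (¬A ∨ D)) = min(0, 0.98) = 0
(B → ((D → ¬D) ∧ (¬A ∨ D))): 0.36 > 0, so result = 0
(D → B): 0.98 > 0.36, so result = 0.36
¬(D → B): Gödel ¬ of 0.36 = 0 (operand ≠ 0)
((B → ((D → ¬D) ∧ (¬A ∨ D))) → ¬(D → B)): 0 ≤ 0, so result = 1
(¬(((D ∧ ((B → (A ∧ C)) ∨ A)) → (D → D)) → (¬A ∧ A)) → ((B → ((D → ¬D) ∧ (¬A ∨ D))) → ¬(D → B))): 1 ≤ 1, so result = 1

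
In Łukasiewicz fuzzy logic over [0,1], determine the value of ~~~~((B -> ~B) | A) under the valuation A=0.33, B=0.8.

~B: Łukasiewicz ¬ gives 1 − 0.8 = 0.2
(B -> ~B): min(1, 1 − 0.8 + 0.2) = 0.4
((B -> ~B) | A) = max(0.4, 0.33) = 0.4
~((B -> ~B) | A): Łukasiewicz ¬ gives 1 − 0.4 = 0.6
~~((B -> ~B) | A): Łukasiewicz ¬ gives 1 − 0.6 = 0.4
~~~((B -> ~B) | A): Łukasiewicz ¬ gives 1 − 0.4 = 0.6
~~~~((B -> ~B) | A): Łukasiewicz ¬ gives 1 − 0.6 = 0.4

0.40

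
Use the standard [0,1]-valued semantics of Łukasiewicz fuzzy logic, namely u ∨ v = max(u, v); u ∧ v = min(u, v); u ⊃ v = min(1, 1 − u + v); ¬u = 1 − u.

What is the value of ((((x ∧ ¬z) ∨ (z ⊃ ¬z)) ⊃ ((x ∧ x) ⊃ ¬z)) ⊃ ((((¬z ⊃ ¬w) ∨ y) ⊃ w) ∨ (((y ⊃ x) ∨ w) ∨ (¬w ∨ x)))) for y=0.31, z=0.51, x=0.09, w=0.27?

¬z: Łukasiewicz ¬ gives 1 − 0.51 = 0.49
(x ∧ ¬z) = min(0.09, 0.49) = 0.09
¬z: Łukasiewicz ¬ gives 1 − 0.51 = 0.49
(z ⊃ ¬z): min(1, 1 − 0.51 + 0.49) = 0.98
((x ∧ ¬z) ∨ (z ⊃ ¬z)) = max(0.09, 0.98) = 0.98
(x ∧ x) = min(0.09, 0.09) = 0.09
¬z: Łukasiewicz ¬ gives 1 − 0.51 = 0.49
((x ∧ x) ⊃ ¬z): min(1, 1 − 0.09 + 0.49) = 1
(((x ∧ ¬z) ∨ (z ⊃ ¬z)) ⊃ ((x ∧ x) ⊃ ¬z)): min(1, 1 − 0.98 + 1) = 1
¬z: Łukasiewicz ¬ gives 1 − 0.51 = 0.49
¬w: Łukasiewicz ¬ gives 1 − 0.27 = 0.73
(¬z ⊃ ¬w): min(1, 1 − 0.49 + 0.73) = 1
((¬z ⊃ ¬w) ∨ y) = max(1, 0.31) = 1
(((¬z ⊃ ¬w) ∨ y) ⊃ w): min(1, 1 − 1 + 0.27) = 0.27
(y ⊃ x): min(1, 1 − 0.31 + 0.09) = 0.78
((y ⊃ x) ∨ w) = max(0.78, 0.27) = 0.78
¬w: Łukasiewicz ¬ gives 1 − 0.27 = 0.73
(¬w ∨ x) = max(0.73, 0.09) = 0.73
(((y ⊃ x) ∨ w) ∨ (¬w ∨ x)) = max(0.78, 0.73) = 0.78
((((¬z ⊃ ¬w) ∨ y) ⊃ w) ∨ (((y ⊃ x) ∨ w) ∨ (¬w ∨ x))) = max(0.27, 0.78) = 0.78
((((x ∧ ¬z) ∨ (z ⊃ ¬z)) ⊃ ((x ∧ x) ⊃ ¬z)) ⊃ ((((¬z ⊃ ¬w) ∨ y) ⊃ w) ∨ (((y ⊃ x) ∨ w) ∨ (¬w ∨ x)))): min(1, 1 − 1 + 0.78) = 0.78

0.78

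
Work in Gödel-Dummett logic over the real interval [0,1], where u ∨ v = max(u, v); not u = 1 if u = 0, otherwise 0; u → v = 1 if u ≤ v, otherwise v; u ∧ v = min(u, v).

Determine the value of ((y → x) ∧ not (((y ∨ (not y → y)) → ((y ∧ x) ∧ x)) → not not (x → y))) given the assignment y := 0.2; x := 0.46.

0.00

(y → x): 0.2 ≤ 0.46, so result = 1
not y: Gödel ¬ of 0.2 = 0 (operand ≠ 0)
(not y → y): 0 ≤ 0.2, so result = 1
(y ∨ (not y → y)) = max(0.2, 1) = 1
(y ∧ x) = min(0.2, 0.46) = 0.2
((y ∧ x) ∧ x) = min(0.2, 0.46) = 0.2
((y ∨ (not y → y)) → ((y ∧ x) ∧ x)): 1 > 0.2, so result = 0.2
(x → y): 0.46 > 0.2, so result = 0.2
not (x → y): Gödel ¬ of 0.2 = 0 (operand ≠ 0)
not not (x → y): Gödel ¬ of 0 = 1 (operand is 0)
(((y ∨ (not y → y)) → ((y ∧ x) ∧ x)) → not not (x → y)): 0.2 ≤ 1, so result = 1
not (((y ∨ (not y → y)) → ((y ∧ x) ∧ x)) → not not (x → y)): Gödel ¬ of 1 = 0 (operand ≠ 0)
((y → x) ∧ not (((y ∨ (not y → y)) → ((y ∧ x) ∧ x)) → not not (x → y))) = min(1, 0) = 0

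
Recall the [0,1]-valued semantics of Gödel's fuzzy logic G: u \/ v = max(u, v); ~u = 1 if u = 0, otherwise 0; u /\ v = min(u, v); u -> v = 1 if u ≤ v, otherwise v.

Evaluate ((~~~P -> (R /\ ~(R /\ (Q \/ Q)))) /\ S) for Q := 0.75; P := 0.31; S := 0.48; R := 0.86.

~P: Gödel ¬ of 0.31 = 0 (operand ≠ 0)
~~P: Gödel ¬ of 0 = 1 (operand is 0)
~~~P: Gödel ¬ of 1 = 0 (operand ≠ 0)
(Q \/ Q) = max(0.75, 0.75) = 0.75
(R /\ (Q \/ Q)) = min(0.86, 0.75) = 0.75
~(R /\ (Q \/ Q)): Gödel ¬ of 0.75 = 0 (operand ≠ 0)
(R /\ ~(R /\ (Q \/ Q))) = min(0.86, 0) = 0
(~~~P -> (R /\ ~(R /\ (Q \/ Q)))): 0 ≤ 0, so result = 1
((~~~P -> (R /\ ~(R /\ (Q \/ Q)))) /\ S) = min(1, 0.48) = 0.48

0.48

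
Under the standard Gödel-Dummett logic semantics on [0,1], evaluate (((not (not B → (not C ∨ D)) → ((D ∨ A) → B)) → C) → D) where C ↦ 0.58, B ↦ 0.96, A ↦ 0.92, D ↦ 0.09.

0.09

not B: Gödel ¬ of 0.96 = 0 (operand ≠ 0)
not C: Gödel ¬ of 0.58 = 0 (operand ≠ 0)
(not C ∨ D) = max(0, 0.09) = 0.09
(not B → (not C ∨ D)): 0 ≤ 0.09, so result = 1
not (not B → (not C ∨ D)): Gödel ¬ of 1 = 0 (operand ≠ 0)
(D ∨ A) = max(0.09, 0.92) = 0.92
((D ∨ A) → B): 0.92 ≤ 0.96, so result = 1
(not (not B → (not C ∨ D)) → ((D ∨ A) → B)): 0 ≤ 1, so result = 1
((not (not B → (not C ∨ D)) → ((D ∨ A) → B)) → C): 1 > 0.58, so result = 0.58
(((not (not B → (not C ∨ D)) → ((D ∨ A) → B)) → C) → D): 0.58 > 0.09, so result = 0.09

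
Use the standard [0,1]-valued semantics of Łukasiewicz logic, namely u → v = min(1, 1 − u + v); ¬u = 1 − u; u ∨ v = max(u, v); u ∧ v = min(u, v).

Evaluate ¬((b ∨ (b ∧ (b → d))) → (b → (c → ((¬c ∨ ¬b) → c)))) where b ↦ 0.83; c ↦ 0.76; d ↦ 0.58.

(b → d): min(1, 1 − 0.83 + 0.58) = 0.75
(b ∧ (b → d)) = min(0.83, 0.75) = 0.75
(b ∨ (b ∧ (b → d))) = max(0.83, 0.75) = 0.83
¬c: Łukasiewicz ¬ gives 1 − 0.76 = 0.24
¬b: Łukasiewicz ¬ gives 1 − 0.83 = 0.17
(¬c ∨ ¬b) = max(0.24, 0.17) = 0.24
((¬c ∨ ¬b) → c): min(1, 1 − 0.24 + 0.76) = 1
(c → ((¬c ∨ ¬b) → c)): min(1, 1 − 0.76 + 1) = 1
(b → (c → ((¬c ∨ ¬b) → c))): min(1, 1 − 0.83 + 1) = 1
((b ∨ (b ∧ (b → d))) → (b → (c → ((¬c ∨ ¬b) → c)))): min(1, 1 − 0.83 + 1) = 1
¬((b ∨ (b ∧ (b → d))) → (b → (c → ((¬c ∨ ¬b) → c)))): Łukasiewicz ¬ gives 1 − 1 = 0

0.00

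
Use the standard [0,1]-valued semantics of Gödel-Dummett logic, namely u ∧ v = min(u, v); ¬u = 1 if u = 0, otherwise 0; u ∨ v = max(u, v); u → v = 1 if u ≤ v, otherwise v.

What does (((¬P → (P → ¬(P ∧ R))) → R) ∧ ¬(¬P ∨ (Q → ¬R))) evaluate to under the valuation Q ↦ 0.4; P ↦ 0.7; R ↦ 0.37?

¬P: Gödel ¬ of 0.7 = 0 (operand ≠ 0)
(P ∧ R) = min(0.7, 0.37) = 0.37
¬(P ∧ R): Gödel ¬ of 0.37 = 0 (operand ≠ 0)
(P → ¬(P ∧ R)): 0.7 > 0, so result = 0
(¬P → (P → ¬(P ∧ R))): 0 ≤ 0, so result = 1
((¬P → (P → ¬(P ∧ R))) → R): 1 > 0.37, so result = 0.37
¬P: Gödel ¬ of 0.7 = 0 (operand ≠ 0)
¬R: Gödel ¬ of 0.37 = 0 (operand ≠ 0)
(Q → ¬R): 0.4 > 0, so result = 0
(¬P ∨ (Q → ¬R)) = max(0, 0) = 0
¬(¬P ∨ (Q → ¬R)): Gödel ¬ of 0 = 1 (operand is 0)
(((¬P → (P → ¬(P ∧ R))) → R) ∧ ¬(¬P ∨ (Q → ¬R))) = min(0.37, 1) = 0.37

0.37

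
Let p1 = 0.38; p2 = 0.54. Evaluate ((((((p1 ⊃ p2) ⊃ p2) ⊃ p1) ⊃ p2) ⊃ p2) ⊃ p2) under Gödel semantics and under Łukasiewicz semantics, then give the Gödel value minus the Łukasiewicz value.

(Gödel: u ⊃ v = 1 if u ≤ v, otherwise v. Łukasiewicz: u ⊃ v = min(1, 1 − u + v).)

0.30

Gödel evaluation:
  (p1 ⊃ p2): 0.38 ≤ 0.54, so result = 1
  ((p1 ⊃ p2) ⊃ p2): 1 > 0.54, so result = 0.54
  (((p1 ⊃ p2) ⊃ p2) ⊃ p1): 0.54 > 0.38, so result = 0.38
  ((((p1 ⊃ p2) ⊃ p2) ⊃ p1) ⊃ p2): 0.38 ≤ 0.54, so result = 1
  (((((p1 ⊃ p2) ⊃ p2) ⊃ p1) ⊃ p2) ⊃ p2): 1 > 0.54, so result = 0.54
  ((((((p1 ⊃ p2) ⊃ p2) ⊃ p1) ⊃ p2) ⊃ p2) ⊃ p2): 0.54 ≤ 0.54, so result = 1
  Gödel value = 1
Łukasiewicz evaluation:
  (p1 ⊃ p2): min(1, 1 − 0.38 + 0.54) = 1
  ((p1 ⊃ p2) ⊃ p2): min(1, 1 − 1 + 0.54) = 0.54
  (((p1 ⊃ p2) ⊃ p2) ⊃ p1): min(1, 1 − 0.54 + 0.38) = 0.84
  ((((p1 ⊃ p2) ⊃ p2) ⊃ p1) ⊃ p2): min(1, 1 − 0.84 + 0.54) = 0.7
  (((((p1 ⊃ p2) ⊃ p2) ⊃ p1) ⊃ p2) ⊃ p2): min(1, 1 − 0.7 + 0.54) = 0.84
  ((((((p1 ⊃ p2) ⊃ p2) ⊃ p1) ⊃ p2) ⊃ p2) ⊃ p2): min(1, 1 − 0.84 + 0.54) = 0.7
  Łukasiewicz value = 0.7
Difference: 1 − 0.7 = 0.30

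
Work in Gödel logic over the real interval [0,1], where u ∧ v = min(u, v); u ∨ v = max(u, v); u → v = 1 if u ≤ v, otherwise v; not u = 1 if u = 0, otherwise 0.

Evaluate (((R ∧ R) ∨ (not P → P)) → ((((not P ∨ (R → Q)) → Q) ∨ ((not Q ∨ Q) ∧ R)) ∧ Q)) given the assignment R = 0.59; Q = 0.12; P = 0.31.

(R ∧ R) = min(0.59, 0.59) = 0.59
not P: Gödel ¬ of 0.31 = 0 (operand ≠ 0)
(not P → P): 0 ≤ 0.31, so result = 1
((R ∧ R) ∨ (not P → P)) = max(0.59, 1) = 1
not P: Gödel ¬ of 0.31 = 0 (operand ≠ 0)
(R → Q): 0.59 > 0.12, so result = 0.12
(not P ∨ (R → Q)) = max(0, 0.12) = 0.12
((not P ∨ (R → Q)) → Q): 0.12 ≤ 0.12, so result = 1
not Q: Gödel ¬ of 0.12 = 0 (operand ≠ 0)
(not Q ∨ Q) = max(0, 0.12) = 0.12
((not Q ∨ Q) ∧ R) = min(0.12, 0.59) = 0.12
(((not P ∨ (R → Q)) → Q) ∨ ((not Q ∨ Q) ∧ R)) = max(1, 0.12) = 1
((((not P ∨ (R → Q)) → Q) ∨ ((not Q ∨ Q) ∧ R)) ∧ Q) = min(1, 0.12) = 0.12
(((R ∧ R) ∨ (not P → P)) → ((((not P ∨ (R → Q)) → Q) ∨ ((not Q ∨ Q) ∧ R)) ∧ Q)): 1 > 0.12, so result = 0.12

0.12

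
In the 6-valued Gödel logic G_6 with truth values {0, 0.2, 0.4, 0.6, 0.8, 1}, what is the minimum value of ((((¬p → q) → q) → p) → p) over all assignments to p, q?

The minimum is attained at p = 0.2, q = 0:
  ¬p: Gödel ¬ of 0.2 = 0 (operand ≠ 0)
  (¬p → q): 0 ≤ 0, so result = 1
  ((¬p → q) → q): 1 > 0, so result = 0
  (((¬p → q) → q) → p): 0 ≤ 0.2, so result = 1
  ((((¬p → q) → q) → p) → p): 1 > 0.2, so result = 0.2
Checking all 36 assignments confirms none give a value below 0.20.

0.20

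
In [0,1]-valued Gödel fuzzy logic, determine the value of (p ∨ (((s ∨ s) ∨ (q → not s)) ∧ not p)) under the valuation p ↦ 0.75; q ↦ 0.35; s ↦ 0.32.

(s ∨ s) = max(0.32, 0.32) = 0.32
not s: Gödel ¬ of 0.32 = 0 (operand ≠ 0)
(q → not s): 0.35 > 0, so result = 0
((s ∨ s) ∨ (q → not s)) = max(0.32, 0) = 0.32
not p: Gödel ¬ of 0.75 = 0 (operand ≠ 0)
(((s ∨ s) ∨ (q → not s)) ∧ not p) = min(0.32, 0) = 0
(p ∨ (((s ∨ s) ∨ (q → not s)) ∧ not p)) = max(0.75, 0) = 0.75

0.75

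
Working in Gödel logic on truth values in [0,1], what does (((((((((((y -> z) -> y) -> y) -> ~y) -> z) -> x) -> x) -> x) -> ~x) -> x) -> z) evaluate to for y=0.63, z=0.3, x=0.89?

0.30

(y -> z): 0.63 > 0.3, so result = 0.3
((y -> z) -> y): 0.3 ≤ 0.63, so result = 1
(((y -> z) -> y) -> y): 1 > 0.63, so result = 0.63
~y: Gödel ¬ of 0.63 = 0 (operand ≠ 0)
((((y -> z) -> y) -> y) -> ~y): 0.63 > 0, so result = 0
(((((y -> z) -> y) -> y) -> ~y) -> z): 0 ≤ 0.3, so result = 1
((((((y -> z) -> y) -> y) -> ~y) -> z) -> x): 1 > 0.89, so result = 0.89
(((((((y -> z) -> y) -> y) -> ~y) -> z) -> x) -> x): 0.89 ≤ 0.89, so result = 1
((((((((y -> z) -> y) -> y) -> ~y) -> z) -> x) -> x) -> x): 1 > 0.89, so result = 0.89
~x: Gödel ¬ of 0.89 = 0 (operand ≠ 0)
(((((((((y -> z) -> y) -> y) -> ~y) -> z) -> x) -> x) -> x) -> ~x): 0.89 > 0, so result = 0
((((((((((y -> z) -> y) -> y) -> ~y) -> z) -> x) -> x) -> x) -> ~x) -> x): 0 ≤ 0.89, so result = 1
(((((((((((y -> z) -> y) -> y) -> ~y) -> z) -> x) -> x) -> x) -> ~x) -> x) -> z): 1 > 0.3, so result = 0.3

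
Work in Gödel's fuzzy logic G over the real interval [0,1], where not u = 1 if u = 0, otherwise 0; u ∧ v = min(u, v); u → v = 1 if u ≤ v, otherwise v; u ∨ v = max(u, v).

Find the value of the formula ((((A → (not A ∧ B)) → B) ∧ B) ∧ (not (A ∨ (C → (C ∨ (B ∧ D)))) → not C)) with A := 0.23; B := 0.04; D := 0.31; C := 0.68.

not A: Gödel ¬ of 0.23 = 0 (operand ≠ 0)
(not A ∧ B) = min(0, 0.04) = 0
(A → (not A ∧ B)): 0.23 > 0, so result = 0
((A → (not A ∧ B)) → B): 0 ≤ 0.04, so result = 1
(((A → (not A ∧ B)) → B) ∧ B) = min(1, 0.04) = 0.04
(B ∧ D) = min(0.04, 0.31) = 0.04
(C ∨ (B ∧ D)) = max(0.68, 0.04) = 0.68
(C → (C ∨ (B ∧ D))): 0.68 ≤ 0.68, so result = 1
(A ∨ (C → (C ∨ (B ∧ D)))) = max(0.23, 1) = 1
not (A ∨ (C → (C ∨ (B ∧ D)))): Gödel ¬ of 1 = 0 (operand ≠ 0)
not C: Gödel ¬ of 0.68 = 0 (operand ≠ 0)
(not (A ∨ (C → (C ∨ (B ∧ D)))) → not C): 0 ≤ 0, so result = 1
((((A → (not A ∧ B)) → B) ∧ B) ∧ (not (A ∨ (C → (C ∨ (B ∧ D)))) → not C)) = min(0.04, 1) = 0.04

0.04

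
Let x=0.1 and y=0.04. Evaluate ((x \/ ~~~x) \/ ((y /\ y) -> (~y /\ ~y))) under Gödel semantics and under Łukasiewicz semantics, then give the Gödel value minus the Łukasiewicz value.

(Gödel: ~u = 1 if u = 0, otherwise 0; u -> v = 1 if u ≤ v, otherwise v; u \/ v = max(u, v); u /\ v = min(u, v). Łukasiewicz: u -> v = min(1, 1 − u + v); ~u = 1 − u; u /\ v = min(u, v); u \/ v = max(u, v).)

Gödel evaluation:
  ~x: Gödel ¬ of 0.1 = 0 (operand ≠ 0)
  ~~x: Gödel ¬ of 0 = 1 (operand is 0)
  ~~~x: Gödel ¬ of 1 = 0 (operand ≠ 0)
  (x \/ ~~~x) = max(0.1, 0) = 0.1
  (y /\ y) = min(0.04, 0.04) = 0.04
  ~y: Gödel ¬ of 0.04 = 0 (operand ≠ 0)
  ~y: Gödel ¬ of 0.04 = 0 (operand ≠ 0)
  (~y /\ ~y) = min(0, 0) = 0
  ((y /\ y) -> (~y /\ ~y)): 0.04 > 0, so result = 0
  ((x \/ ~~~x) \/ ((y /\ y) -> (~y /\ ~y))) = max(0.1, 0) = 0.1
  Gödel value = 0.1
Łukasiewicz evaluation:
  ~x: Łukasiewicz ¬ gives 1 − 0.1 = 0.9
  ~~x: Łukasiewicz ¬ gives 1 − 0.9 = 0.1
  ~~~x: Łukasiewicz ¬ gives 1 − 0.1 = 0.9
  (x \/ ~~~x) = max(0.1, 0.9) = 0.9
  (y /\ y) = min(0.04, 0.04) = 0.04
  ~y: Łukasiewicz ¬ gives 1 − 0.04 = 0.96
  ~y: Łukasiewicz ¬ gives 1 − 0.04 = 0.96
  (~y /\ ~y) = min(0.96, 0.96) = 0.96
  ((y /\ y) -> (~y /\ ~y)): min(1, 1 − 0.04 + 0.96) = 1
  ((x \/ ~~~x) \/ ((y /\ y) -> (~y /\ ~y))) = max(0.9, 1) = 1
  Łukasiewicz value = 1
Difference: 0.1 − 1 = -0.90

-0.90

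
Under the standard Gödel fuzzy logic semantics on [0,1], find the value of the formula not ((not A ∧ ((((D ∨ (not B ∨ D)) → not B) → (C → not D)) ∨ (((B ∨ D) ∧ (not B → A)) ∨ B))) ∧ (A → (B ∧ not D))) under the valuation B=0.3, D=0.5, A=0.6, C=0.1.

1.00

not A: Gödel ¬ of 0.6 = 0 (operand ≠ 0)
not B: Gödel ¬ of 0.3 = 0 (operand ≠ 0)
(not B ∨ D) = max(0, 0.5) = 0.5
(D ∨ (not B ∨ D)) = max(0.5, 0.5) = 0.5
not B: Gödel ¬ of 0.3 = 0 (operand ≠ 0)
((D ∨ (not B ∨ D)) → not B): 0.5 > 0, so result = 0
not D: Gödel ¬ of 0.5 = 0 (operand ≠ 0)
(C → not D): 0.1 > 0, so result = 0
(((D ∨ (not B ∨ D)) → not B) → (C → not D)): 0 ≤ 0, so result = 1
(B ∨ D) = max(0.3, 0.5) = 0.5
not B: Gödel ¬ of 0.3 = 0 (operand ≠ 0)
(not B → A): 0 ≤ 0.6, so result = 1
((B ∨ D) ∧ (not B → A)) = min(0.5, 1) = 0.5
(((B ∨ D) ∧ (not B → A)) ∨ B) = max(0.5, 0.3) = 0.5
((((D ∨ (not B ∨ D)) → not B) → (C → not D)) ∨ (((B ∨ D) ∧ (not B → A)) ∨ B)) = max(1, 0.5) = 1
(not A ∧ ((((D ∨ (not B ∨ D)) → not B) → (C → not D)) ∨ (((B ∨ D) ∧ (not B → A)) ∨ B))) = min(0, 1) = 0
not D: Gödel ¬ of 0.5 = 0 (operand ≠ 0)
(B ∧ not D) = min(0.3, 0) = 0
(A → (B ∧ not D)): 0.6 > 0, so result = 0
((not A ∧ ((((D ∨ (not B ∨ D)) → not B) → (C → not D)) ∨ (((B ∨ D) ∧ (not B → A)) ∨ B))) ∧ (A → (B ∧ not D))) = min(0, 0) = 0
not ((not A ∧ ((((D ∨ (not B ∨ D)) → not B) → (C → not D)) ∨ (((B ∨ D) ∧ (not B → A)) ∨ B))) ∧ (A → (B ∧ not D))): Gödel ¬ of 0 = 1 (operand is 0)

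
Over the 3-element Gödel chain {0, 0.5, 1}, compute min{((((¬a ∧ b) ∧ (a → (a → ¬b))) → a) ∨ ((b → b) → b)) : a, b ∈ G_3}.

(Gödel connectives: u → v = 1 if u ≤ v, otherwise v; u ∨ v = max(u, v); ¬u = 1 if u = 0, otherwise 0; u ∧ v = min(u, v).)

0.50

The minimum is attained at a = 0, b = 0.5:
  ¬a: Gödel ¬ of 0 = 1 (operand is 0)
  (¬a ∧ b) = min(1, 0.5) = 0.5
  ¬b: Gödel ¬ of 0.5 = 0 (operand ≠ 0)
  (a → ¬b): 0 ≤ 0, so result = 1
  (a → (a → ¬b)): 0 ≤ 1, so result = 1
  ((¬a ∧ b) ∧ (a → (a → ¬b))) = min(0.5, 1) = 0.5
  (((¬a ∧ b) ∧ (a → (a → ¬b))) → a): 0.5 > 0, so result = 0
  (b → b): 0.5 ≤ 0.5, so result = 1
  ((b → b) → b): 1 > 0.5, so result = 0.5
  ((((¬a ∧ b) ∧ (a → (a → ¬b))) → a) ∨ ((b → b) → b)) = max(0, 0.5) = 0.5
Checking all 9 assignments confirms none give a value below 0.50.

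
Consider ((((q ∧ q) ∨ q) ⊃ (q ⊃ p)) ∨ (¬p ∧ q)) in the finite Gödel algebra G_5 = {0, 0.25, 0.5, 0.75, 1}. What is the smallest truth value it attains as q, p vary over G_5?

0.25

The minimum is attained at q = 0.25, p = 0:
  (q ∧ q) = min(0.25, 0.25) = 0.25
  ((q ∧ q) ∨ q) = max(0.25, 0.25) = 0.25
  (q ⊃ p): 0.25 > 0, so result = 0
  (((q ∧ q) ∨ q) ⊃ (q ⊃ p)): 0.25 > 0, so result = 0
  ¬p: Gödel ¬ of 0 = 1 (operand is 0)
  (¬p ∧ q) = min(1, 0.25) = 0.25
  ((((q ∧ q) ∨ q) ⊃ (q ⊃ p)) ∨ (¬p ∧ q)) = max(0, 0.25) = 0.25
Checking all 25 assignments confirms none give a value below 0.25.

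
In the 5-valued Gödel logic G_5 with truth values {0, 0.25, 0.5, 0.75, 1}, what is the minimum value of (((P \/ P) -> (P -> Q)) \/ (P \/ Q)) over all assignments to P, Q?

The minimum is attained at P = 0.25, Q = 0:
  (P \/ P) = max(0.25, 0.25) = 0.25
  (P -> Q): 0.25 > 0, so result = 0
  ((P \/ P) -> (P -> Q)): 0.25 > 0, so result = 0
  (P \/ Q) = max(0.25, 0) = 0.25
  (((P \/ P) -> (P -> Q)) \/ (P \/ Q)) = max(0, 0.25) = 0.25
Checking all 25 assignments confirms none give a value below 0.25.

0.25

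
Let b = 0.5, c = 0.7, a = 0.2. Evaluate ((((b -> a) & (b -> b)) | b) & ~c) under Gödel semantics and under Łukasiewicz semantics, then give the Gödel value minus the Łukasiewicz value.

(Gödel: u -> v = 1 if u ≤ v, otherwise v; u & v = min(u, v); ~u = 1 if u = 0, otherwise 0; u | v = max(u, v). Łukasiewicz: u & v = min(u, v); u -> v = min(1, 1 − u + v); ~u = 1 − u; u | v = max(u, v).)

-0.30

Gödel evaluation:
  (b -> a): 0.5 > 0.2, so result = 0.2
  (b -> b): 0.5 ≤ 0.5, so result = 1
  ((b -> a) & (b -> b)) = min(0.2, 1) = 0.2
  (((b -> a) & (b -> b)) | b) = max(0.2, 0.5) = 0.5
  ~c: Gödel ¬ of 0.7 = 0 (operand ≠ 0)
  ((((b -> a) & (b -> b)) | b) & ~c) = min(0.5, 0) = 0
  Gödel value = 0
Łukasiewicz evaluation:
  (b -> a): min(1, 1 − 0.5 + 0.2) = 0.7
  (b -> b): min(1, 1 − 0.5 + 0.5) = 1
  ((b -> a) & (b -> b)) = min(0.7, 1) = 0.7
  (((b -> a) & (b -> b)) | b) = max(0.7, 0.5) = 0.7
  ~c: Łukasiewicz ¬ gives 1 − 0.7 = 0.3
  ((((b -> a) & (b -> b)) | b) & ~c) = min(0.7, 0.3) = 0.3
  Łukasiewicz value = 0.3
Difference: 0 − 0.3 = -0.30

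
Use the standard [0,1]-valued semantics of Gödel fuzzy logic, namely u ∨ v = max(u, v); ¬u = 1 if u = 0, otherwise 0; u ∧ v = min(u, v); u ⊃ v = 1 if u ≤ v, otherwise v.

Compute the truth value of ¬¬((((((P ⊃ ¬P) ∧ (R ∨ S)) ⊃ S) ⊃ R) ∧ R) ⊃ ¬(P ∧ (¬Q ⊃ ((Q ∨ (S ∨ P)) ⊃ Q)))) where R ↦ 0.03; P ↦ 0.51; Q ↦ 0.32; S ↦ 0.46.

0.00

¬P: Gödel ¬ of 0.51 = 0 (operand ≠ 0)
(P ⊃ ¬P): 0.51 > 0, so result = 0
(R ∨ S) = max(0.03, 0.46) = 0.46
((P ⊃ ¬P) ∧ (R ∨ S)) = min(0, 0.46) = 0
(((P ⊃ ¬P) ∧ (R ∨ S)) ⊃ S): 0 ≤ 0.46, so result = 1
((((P ⊃ ¬P) ∧ (R ∨ S)) ⊃ S) ⊃ R): 1 > 0.03, so result = 0.03
(((((P ⊃ ¬P) ∧ (R ∨ S)) ⊃ S) ⊃ R) ∧ R) = min(0.03, 0.03) = 0.03
¬Q: Gödel ¬ of 0.32 = 0 (operand ≠ 0)
(S ∨ P) = max(0.46, 0.51) = 0.51
(Q ∨ (S ∨ P)) = max(0.32, 0.51) = 0.51
((Q ∨ (S ∨ P)) ⊃ Q): 0.51 > 0.32, so result = 0.32
(¬Q ⊃ ((Q ∨ (S ∨ P)) ⊃ Q)): 0 ≤ 0.32, so result = 1
(P ∧ (¬Q ⊃ ((Q ∨ (S ∨ P)) ⊃ Q))) = min(0.51, 1) = 0.51
¬(P ∧ (¬Q ⊃ ((Q ∨ (S ∨ P)) ⊃ Q))): Gödel ¬ of 0.51 = 0 (operand ≠ 0)
((((((P ⊃ ¬P) ∧ (R ∨ S)) ⊃ S) ⊃ R) ∧ R) ⊃ ¬(P ∧ (¬Q ⊃ ((Q ∨ (S ∨ P)) ⊃ Q)))): 0.03 > 0, so result = 0
¬((((((P ⊃ ¬P) ∧ (R ∨ S)) ⊃ S) ⊃ R) ∧ R) ⊃ ¬(P ∧ (¬Q ⊃ ((Q ∨ (S ∨ P)) ⊃ Q)))): Gödel ¬ of 0 = 1 (operand is 0)
¬¬((((((P ⊃ ¬P) ∧ (R ∨ S)) ⊃ S) ⊃ R) ∧ R) ⊃ ¬(P ∧ (¬Q ⊃ ((Q ∨ (S ∨ P)) ⊃ Q)))): Gödel ¬ of 1 = 0 (operand ≠ 0)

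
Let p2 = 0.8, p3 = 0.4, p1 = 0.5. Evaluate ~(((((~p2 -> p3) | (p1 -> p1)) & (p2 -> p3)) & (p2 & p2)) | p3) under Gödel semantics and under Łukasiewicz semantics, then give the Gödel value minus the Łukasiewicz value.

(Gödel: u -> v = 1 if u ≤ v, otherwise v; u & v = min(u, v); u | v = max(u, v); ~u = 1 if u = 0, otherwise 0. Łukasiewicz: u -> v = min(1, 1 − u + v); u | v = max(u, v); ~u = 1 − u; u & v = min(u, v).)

Gödel evaluation:
  ~p2: Gödel ¬ of 0.8 = 0 (operand ≠ 0)
  (~p2 -> p3): 0 ≤ 0.4, so result = 1
  (p1 -> p1): 0.5 ≤ 0.5, so result = 1
  ((~p2 -> p3) | (p1 -> p1)) = max(1, 1) = 1
  (p2 -> p3): 0.8 > 0.4, so result = 0.4
  (((~p2 -> p3) | (p1 -> p1)) & (p2 -> p3)) = min(1, 0.4) = 0.4
  (p2 & p2) = min(0.8, 0.8) = 0.8
  ((((~p2 -> p3) | (p1 -> p1)) & (p2 -> p3)) & (p2 & p2)) = min(0.4, 0.8) = 0.4
  (((((~p2 -> p3) | (p1 -> p1)) & (p2 -> p3)) & (p2 & p2)) | p3) = max(0.4, 0.4) = 0.4
  ~(((((~p2 -> p3) | (p1 -> p1)) & (p2 -> p3)) & (p2 & p2)) | p3): Gödel ¬ of 0.4 = 0 (operand ≠ 0)
  Gödel value = 0
Łukasiewicz evaluation:
  ~p2: Łukasiewicz ¬ gives 1 − 0.8 = 0.2
  (~p2 -> p3): min(1, 1 − 0.2 + 0.4) = 1
  (p1 -> p1): min(1, 1 − 0.5 + 0.5) = 1
  ((~p2 -> p3) | (p1 -> p1)) = max(1, 1) = 1
  (p2 -> p3): min(1, 1 − 0.8 + 0.4) = 0.6
  (((~p2 -> p3) | (p1 -> p1)) & (p2 -> p3)) = min(1, 0.6) = 0.6
  (p2 & p2) = min(0.8, 0.8) = 0.8
  ((((~p2 -> p3) | (p1 -> p1)) & (p2 -> p3)) & (p2 & p2)) = min(0.6, 0.8) = 0.6
  (((((~p2 -> p3) | (p1 -> p1)) & (p2 -> p3)) & (p2 & p2)) | p3) = max(0.6, 0.4) = 0.6
  ~(((((~p2 -> p3) | (p1 -> p1)) & (p2 -> p3)) & (p2 & p2)) | p3): Łukasiewicz ¬ gives 1 − 0.6 = 0.4
  Łukasiewicz value = 0.4
Difference: 0 − 0.4 = -0.40

-0.40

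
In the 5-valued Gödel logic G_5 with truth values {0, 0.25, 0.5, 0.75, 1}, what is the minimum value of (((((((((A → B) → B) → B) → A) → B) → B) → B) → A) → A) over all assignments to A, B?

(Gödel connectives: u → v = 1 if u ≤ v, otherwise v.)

0.25

The minimum is attained at A = 0.25, B = 0:
  (A → B): 0.25 > 0, so result = 0
  ((A → B) → B): 0 ≤ 0, so result = 1
  (((A → B) → B) → B): 1 > 0, so result = 0
  ((((A → B) → B) → B) → A): 0 ≤ 0.25, so result = 1
  (((((A → B) → B) → B) → A) → B): 1 > 0, so result = 0
  ((((((A → B) → B) → B) → A) → B) → B): 0 ≤ 0, so result = 1
  (((((((A → B) → B) → B) → A) → B) → B) → B): 1 > 0, so result = 0
  ((((((((A → B) → B) → B) → A) → B) → B) → B) → A): 0 ≤ 0.25, so result = 1
  (((((((((A → B) → B) → B) → A) → B) → B) → B) → A) → A): 1 > 0.25, so result = 0.25
Checking all 25 assignments confirms none give a value below 0.25.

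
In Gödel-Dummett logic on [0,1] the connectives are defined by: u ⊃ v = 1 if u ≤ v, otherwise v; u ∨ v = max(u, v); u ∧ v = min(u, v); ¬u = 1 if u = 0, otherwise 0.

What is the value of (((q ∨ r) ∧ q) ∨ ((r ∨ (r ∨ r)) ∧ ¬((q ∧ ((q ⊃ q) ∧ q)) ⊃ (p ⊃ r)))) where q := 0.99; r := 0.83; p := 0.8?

0.99

(q ∨ r) = max(0.99, 0.83) = 0.99
((q ∨ r) ∧ q) = min(0.99, 0.99) = 0.99
(r ∨ r) = max(0.83, 0.83) = 0.83
(r ∨ (r ∨ r)) = max(0.83, 0.83) = 0.83
(q ⊃ q): 0.99 ≤ 0.99, so result = 1
((q ⊃ q) ∧ q) = min(1, 0.99) = 0.99
(q ∧ ((q ⊃ q) ∧ q)) = min(0.99, 0.99) = 0.99
(p ⊃ r): 0.8 ≤ 0.83, so result = 1
((q ∧ ((q ⊃ q) ∧ q)) ⊃ (p ⊃ r)): 0.99 ≤ 1, so result = 1
¬((q ∧ ((q ⊃ q) ∧ q)) ⊃ (p ⊃ r)): Gödel ¬ of 1 = 0 (operand ≠ 0)
((r ∨ (r ∨ r)) ∧ ¬((q ∧ ((q ⊃ q) ∧ q)) ⊃ (p ⊃ r))) = min(0.83, 0) = 0
(((q ∨ r) ∧ q) ∨ ((r ∨ (r ∨ r)) ∧ ¬((q ∧ ((q ⊃ q) ∧ q)) ⊃ (p ⊃ r)))) = max(0.99, 0) = 0.99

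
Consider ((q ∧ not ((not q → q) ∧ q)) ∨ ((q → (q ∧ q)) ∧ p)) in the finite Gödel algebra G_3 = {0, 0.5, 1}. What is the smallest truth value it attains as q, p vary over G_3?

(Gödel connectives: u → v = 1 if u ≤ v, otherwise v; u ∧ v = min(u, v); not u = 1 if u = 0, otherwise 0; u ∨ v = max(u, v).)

0.00

The minimum is attained at q = 0, p = 0:
  not q: Gödel ¬ of 0 = 1 (operand is 0)
  (not q → q): 1 > 0, so result = 0
  ((not q → q) ∧ q) = min(0, 0) = 0
  not ((not q → q) ∧ q): Gödel ¬ of 0 = 1 (operand is 0)
  (q ∧ not ((not q → q) ∧ q)) = min(0, 1) = 0
  (q ∧ q) = min(0, 0) = 0
  (q → (q ∧ q)): 0 ≤ 0, so result = 1
  ((q → (q ∧ q)) ∧ p) = min(1, 0) = 0
  ((q ∧ not ((not q → q) ∧ q)) ∨ ((q → (q ∧ q)) ∧ p)) = max(0, 0) = 0
Checking all 9 assignments confirms none give a value below 0.00.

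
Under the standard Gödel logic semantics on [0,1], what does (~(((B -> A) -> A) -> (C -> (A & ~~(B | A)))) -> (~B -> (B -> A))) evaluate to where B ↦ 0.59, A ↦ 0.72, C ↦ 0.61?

(B -> A): 0.59 ≤ 0.72, so result = 1
((B -> A) -> A): 1 > 0.72, so result = 0.72
(B | A) = max(0.59, 0.72) = 0.72
~(B | A): Gödel ¬ of 0.72 = 0 (operand ≠ 0)
~~(B | A): Gödel ¬ of 0 = 1 (operand is 0)
(A & ~~(B | A)) = min(0.72, 1) = 0.72
(C -> (A & ~~(B | A))): 0.61 ≤ 0.72, so result = 1
(((B -> A) -> A) -> (C -> (A & ~~(B | A)))): 0.72 ≤ 1, so result = 1
~(((B -> A) -> A) -> (C -> (A & ~~(B | A)))): Gödel ¬ of 1 = 0 (operand ≠ 0)
~B: Gödel ¬ of 0.59 = 0 (operand ≠ 0)
(B -> A): 0.59 ≤ 0.72, so result = 1
(~B -> (B -> A)): 0 ≤ 1, so result = 1
(~(((B -> A) -> A) -> (C -> (A & ~~(B | A)))) -> (~B -> (B -> A))): 0 ≤ 1, so result = 1

1.00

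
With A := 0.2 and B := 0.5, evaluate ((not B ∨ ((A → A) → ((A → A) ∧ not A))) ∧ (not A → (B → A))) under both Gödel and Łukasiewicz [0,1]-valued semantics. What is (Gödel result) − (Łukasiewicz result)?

Gödel evaluation:
  not B: Gödel ¬ of 0.5 = 0 (operand ≠ 0)
  (A → A): 0.2 ≤ 0.2, so result = 1
  (A → A): 0.2 ≤ 0.2, so result = 1
  not A: Gödel ¬ of 0.2 = 0 (operand ≠ 0)
  ((A → A) ∧ not A) = min(1, 0) = 0
  ((A → A) → ((A → A) ∧ not A)): 1 > 0, so result = 0
  (not B ∨ ((A → A) → ((A → A) ∧ not A))) = max(0, 0) = 0
  not A: Gödel ¬ of 0.2 = 0 (operand ≠ 0)
  (B → A): 0.5 > 0.2, so result = 0.2
  (not A → (B → A)): 0 ≤ 0.2, so result = 1
  ((not B ∨ ((A → A) → ((A → A) ∧ not A))) ∧ (not A → (B → A))) = min(0, 1) = 0
  Gödel value = 0
Łukasiewicz evaluation:
  not B: Łukasiewicz ¬ gives 1 − 0.5 = 0.5
  (A → A): min(1, 1 − 0.2 + 0.2) = 1
  (A → A): min(1, 1 − 0.2 + 0.2) = 1
  not A: Łukasiewicz ¬ gives 1 − 0.2 = 0.8
  ((A → A) ∧ not A) = min(1, 0.8) = 0.8
  ((A → A) → ((A → A) ∧ not A)): min(1, 1 − 1 + 0.8) = 0.8
  (not B ∨ ((A → A) → ((A → A) ∧ not A))) = max(0.5, 0.8) = 0.8
  not A: Łukasiewicz ¬ gives 1 − 0.2 = 0.8
  (B → A): min(1, 1 − 0.5 + 0.2) = 0.7
  (not A → (B → A)): min(1, 1 − 0.8 + 0.7) = 0.9
  ((not B ∨ ((A → A) → ((A → A) ∧ not A))) ∧ (not A → (B → A))) = min(0.8, 0.9) = 0.8
  Łukasiewicz value = 0.8
Difference: 0 − 0.8 = -0.80

-0.80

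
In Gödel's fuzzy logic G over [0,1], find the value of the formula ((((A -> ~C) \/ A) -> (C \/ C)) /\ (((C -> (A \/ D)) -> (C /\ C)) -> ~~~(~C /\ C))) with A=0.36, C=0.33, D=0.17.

~C: Gödel ¬ of 0.33 = 0 (operand ≠ 0)
(A -> ~C): 0.36 > 0, so result = 0
((A -> ~C) \/ A) = max(0, 0.36) = 0.36
(C \/ C) = max(0.33, 0.33) = 0.33
(((A -> ~C) \/ A) -> (C \/ C)): 0.36 > 0.33, so result = 0.33
(A \/ D) = max(0.36, 0.17) = 0.36
(C -> (A \/ D)): 0.33 ≤ 0.36, so result = 1
(C /\ C) = min(0.33, 0.33) = 0.33
((C -> (A \/ D)) -> (C /\ C)): 1 > 0.33, so result = 0.33
~C: Gödel ¬ of 0.33 = 0 (operand ≠ 0)
(~C /\ C) = min(0, 0.33) = 0
~(~C /\ C): Gödel ¬ of 0 = 1 (operand is 0)
~~(~C /\ C): Gödel ¬ of 1 = 0 (operand ≠ 0)
~~~(~C /\ C): Gödel ¬ of 0 = 1 (operand is 0)
(((C -> (A \/ D)) -> (C /\ C)) -> ~~~(~C /\ C)): 0.33 ≤ 1, so result = 1
((((A -> ~C) \/ A) -> (C \/ C)) /\ (((C -> (A \/ D)) -> (C /\ C)) -> ~~~(~C /\ C))) = min(0.33, 1) = 0.33

0.33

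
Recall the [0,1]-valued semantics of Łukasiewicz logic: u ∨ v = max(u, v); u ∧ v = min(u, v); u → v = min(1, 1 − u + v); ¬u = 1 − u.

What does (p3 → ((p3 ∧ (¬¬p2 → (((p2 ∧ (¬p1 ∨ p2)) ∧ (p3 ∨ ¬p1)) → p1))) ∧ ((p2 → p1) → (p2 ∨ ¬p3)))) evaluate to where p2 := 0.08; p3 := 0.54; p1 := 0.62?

0.92

¬p2: Łukasiewicz ¬ gives 1 − 0.08 = 0.92
¬¬p2: Łukasiewicz ¬ gives 1 − 0.92 = 0.08
¬p1: Łukasiewicz ¬ gives 1 − 0.62 = 0.38
(¬p1 ∨ p2) = max(0.38, 0.08) = 0.38
(p2 ∧ (¬p1 ∨ p2)) = min(0.08, 0.38) = 0.08
¬p1: Łukasiewicz ¬ gives 1 − 0.62 = 0.38
(p3 ∨ ¬p1) = max(0.54, 0.38) = 0.54
((p2 ∧ (¬p1 ∨ p2)) ∧ (p3 ∨ ¬p1)) = min(0.08, 0.54) = 0.08
(((p2 ∧ (¬p1 ∨ p2)) ∧ (p3 ∨ ¬p1)) → p1): min(1, 1 − 0.08 + 0.62) = 1
(¬¬p2 → (((p2 ∧ (¬p1 ∨ p2)) ∧ (p3 ∨ ¬p1)) → p1)): min(1, 1 − 0.08 + 1) = 1
(p3 ∧ (¬¬p2 → (((p2 ∧ (¬p1 ∨ p2)) ∧ (p3 ∨ ¬p1)) → p1))) = min(0.54, 1) = 0.54
(p2 → p1): min(1, 1 − 0.08 + 0.62) = 1
¬p3: Łukasiewicz ¬ gives 1 − 0.54 = 0.46
(p2 ∨ ¬p3) = max(0.08, 0.46) = 0.46
((p2 → p1) → (p2 ∨ ¬p3)): min(1, 1 − 1 + 0.46) = 0.46
((p3 ∧ (¬¬p2 → (((p2 ∧ (¬p1 ∨ p2)) ∧ (p3 ∨ ¬p1)) → p1))) ∧ ((p2 → p1) → (p2 ∨ ¬p3))) = min(0.54, 0.46) = 0.46
(p3 → ((p3 ∧ (¬¬p2 → (((p2 ∧ (¬p1 ∨ p2)) ∧ (p3 ∨ ¬p1)) → p1))) ∧ ((p2 → p1) → (p2 ∨ ¬p3)))): min(1, 1 − 0.54 + 0.46) = 0.92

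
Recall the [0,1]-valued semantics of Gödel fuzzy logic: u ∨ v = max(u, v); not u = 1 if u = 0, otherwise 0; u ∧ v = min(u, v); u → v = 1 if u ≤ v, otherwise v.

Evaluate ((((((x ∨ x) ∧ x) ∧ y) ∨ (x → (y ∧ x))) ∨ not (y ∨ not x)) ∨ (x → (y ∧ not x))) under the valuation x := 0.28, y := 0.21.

(x ∨ x) = max(0.28, 0.28) = 0.28
((x ∨ x) ∧ x) = min(0.28, 0.28) = 0.28
(((x ∨ x) ∧ x) ∧ y) = min(0.28, 0.21) = 0.21
(y ∧ x) = min(0.21, 0.28) = 0.21
(x → (y ∧ x)): 0.28 > 0.21, so result = 0.21
((((x ∨ x) ∧ x) ∧ y) ∨ (x → (y ∧ x))) = max(0.21, 0.21) = 0.21
not x: Gödel ¬ of 0.28 = 0 (operand ≠ 0)
(y ∨ not x) = max(0.21, 0) = 0.21
not (y ∨ not x): Gödel ¬ of 0.21 = 0 (operand ≠ 0)
(((((x ∨ x) ∧ x) ∧ y) ∨ (x → (y ∧ x))) ∨ not (y ∨ not x)) = max(0.21, 0) = 0.21
not x: Gödel ¬ of 0.28 = 0 (operand ≠ 0)
(y ∧ not x) = min(0.21, 0) = 0
(x → (y ∧ not x)): 0.28 > 0, so result = 0
((((((x ∨ x) ∧ x) ∧ y) ∨ (x → (y ∧ x))) ∨ not (y ∨ not x)) ∨ (x → (y ∧ not x))) = max(0.21, 0) = 0.21

0.21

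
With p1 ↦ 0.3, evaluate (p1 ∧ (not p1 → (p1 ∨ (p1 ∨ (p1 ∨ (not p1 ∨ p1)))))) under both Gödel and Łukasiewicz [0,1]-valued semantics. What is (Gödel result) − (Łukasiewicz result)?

0.00

Gödel evaluation:
  not p1: Gödel ¬ of 0.3 = 0 (operand ≠ 0)
  not p1: Gödel ¬ of 0.3 = 0 (operand ≠ 0)
  (not p1 ∨ p1) = max(0, 0.3) = 0.3
  (p1 ∨ (not p1 ∨ p1)) = max(0.3, 0.3) = 0.3
  (p1 ∨ (p1 ∨ (not p1 ∨ p1))) = max(0.3, 0.3) = 0.3
  (p1 ∨ (p1 ∨ (p1 ∨ (not p1 ∨ p1)))) = max(0.3, 0.3) = 0.3
  (not p1 → (p1 ∨ (p1 ∨ (p1 ∨ (not p1 ∨ p1))))): 0 ≤ 0.3, so result = 1
  (p1 ∧ (not p1 → (p1 ∨ (p1 ∨ (p1 ∨ (not p1 ∨ p1)))))) = min(0.3, 1) = 0.3
  Gödel value = 0.3
Łukasiewicz evaluation:
  not p1: Łukasiewicz ¬ gives 1 − 0.3 = 0.7
  not p1: Łukasiewicz ¬ gives 1 − 0.3 = 0.7
  (not p1 ∨ p1) = max(0.7, 0.3) = 0.7
  (p1 ∨ (not p1 ∨ p1)) = max(0.3, 0.7) = 0.7
  (p1 ∨ (p1 ∨ (not p1 ∨ p1))) = max(0.3, 0.7) = 0.7
  (p1 ∨ (p1 ∨ (p1 ∨ (not p1 ∨ p1)))) = max(0.3, 0.7) = 0.7
  (not p1 → (p1 ∨ (p1 ∨ (p1 ∨ (not p1 ∨ p1))))): min(1, 1 − 0.7 + 0.7) = 1
  (p1 ∧ (not p1 → (p1 ∨ (p1 ∨ (p1 ∨ (not p1 ∨ p1)))))) = min(0.3, 1) = 0.3
  Łukasiewicz value = 0.3
Difference: 0.3 − 0.3 = 0.00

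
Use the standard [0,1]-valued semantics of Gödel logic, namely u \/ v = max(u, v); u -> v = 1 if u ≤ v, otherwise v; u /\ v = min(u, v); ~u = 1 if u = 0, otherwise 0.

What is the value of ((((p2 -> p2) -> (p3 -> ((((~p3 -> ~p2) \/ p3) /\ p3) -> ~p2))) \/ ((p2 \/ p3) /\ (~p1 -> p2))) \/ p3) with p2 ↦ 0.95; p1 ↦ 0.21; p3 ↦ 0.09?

(p2 -> p2): 0.95 ≤ 0.95, so result = 1
~p3: Gödel ¬ of 0.09 = 0 (operand ≠ 0)
~p2: Gödel ¬ of 0.95 = 0 (operand ≠ 0)
(~p3 -> ~p2): 0 ≤ 0, so result = 1
((~p3 -> ~p2) \/ p3) = max(1, 0.09) = 1
(((~p3 -> ~p2) \/ p3) /\ p3) = min(1, 0.09) = 0.09
~p2: Gödel ¬ of 0.95 = 0 (operand ≠ 0)
((((~p3 -> ~p2) \/ p3) /\ p3) -> ~p2): 0.09 > 0, so result = 0
(p3 -> ((((~p3 -> ~p2) \/ p3) /\ p3) -> ~p2)): 0.09 > 0, so result = 0
((p2 -> p2) -> (p3 -> ((((~p3 -> ~p2) \/ p3) /\ p3) -> ~p2))): 1 > 0, so result = 0
(p2 \/ p3) = max(0.95, 0.09) = 0.95
~p1: Gödel ¬ of 0.21 = 0 (operand ≠ 0)
(~p1 -> p2): 0 ≤ 0.95, so result = 1
((p2 \/ p3) /\ (~p1 -> p2)) = min(0.95, 1) = 0.95
(((p2 -> p2) -> (p3 -> ((((~p3 -> ~p2) \/ p3) /\ p3) -> ~p2))) \/ ((p2 \/ p3) /\ (~p1 -> p2))) = max(0, 0.95) = 0.95
((((p2 -> p2) -> (p3 -> ((((~p3 -> ~p2) \/ p3) /\ p3) -> ~p2))) \/ ((p2 \/ p3) /\ (~p1 -> p2))) \/ p3) = max(0.95, 0.09) = 0.95

0.95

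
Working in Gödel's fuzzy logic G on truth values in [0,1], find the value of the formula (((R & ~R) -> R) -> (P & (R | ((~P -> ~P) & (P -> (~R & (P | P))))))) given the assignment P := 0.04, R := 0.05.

0.04

~R: Gödel ¬ of 0.05 = 0 (operand ≠ 0)
(R & ~R) = min(0.05, 0) = 0
((R & ~R) -> R): 0 ≤ 0.05, so result = 1
~P: Gödel ¬ of 0.04 = 0 (operand ≠ 0)
~P: Gödel ¬ of 0.04 = 0 (operand ≠ 0)
(~P -> ~P): 0 ≤ 0, so result = 1
~R: Gödel ¬ of 0.05 = 0 (operand ≠ 0)
(P | P) = max(0.04, 0.04) = 0.04
(~R & (P | P)) = min(0, 0.04) = 0
(P -> (~R & (P | P))): 0.04 > 0, so result = 0
((~P -> ~P) & (P -> (~R & (P | P)))) = min(1, 0) = 0
(R | ((~P -> ~P) & (P -> (~R & (P | P))))) = max(0.05, 0) = 0.05
(P & (R | ((~P -> ~P) & (P -> (~R & (P | P)))))) = min(0.04, 0.05) = 0.04
(((R & ~R) -> R) -> (P & (R | ((~P -> ~P) & (P -> (~R & (P | P))))))): 1 > 0.04, so result = 0.04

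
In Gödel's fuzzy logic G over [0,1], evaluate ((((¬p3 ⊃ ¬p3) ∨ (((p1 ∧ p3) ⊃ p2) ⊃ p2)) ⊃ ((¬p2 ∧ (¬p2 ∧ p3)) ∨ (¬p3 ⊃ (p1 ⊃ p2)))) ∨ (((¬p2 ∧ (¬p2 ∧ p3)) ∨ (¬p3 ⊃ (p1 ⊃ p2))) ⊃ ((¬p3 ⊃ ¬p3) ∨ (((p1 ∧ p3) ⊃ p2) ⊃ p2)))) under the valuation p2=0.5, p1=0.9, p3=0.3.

¬p3: Gödel ¬ of 0.3 = 0 (operand ≠ 0)
¬p3: Gödel ¬ of 0.3 = 0 (operand ≠ 0)
(¬p3 ⊃ ¬p3): 0 ≤ 0, so result = 1
(p1 ∧ p3) = min(0.9, 0.3) = 0.3
((p1 ∧ p3) ⊃ p2): 0.3 ≤ 0.5, so result = 1
(((p1 ∧ p3) ⊃ p2) ⊃ p2): 1 > 0.5, so result = 0.5
((¬p3 ⊃ ¬p3) ∨ (((p1 ∧ p3) ⊃ p2) ⊃ p2)) = max(1, 0.5) = 1
¬p2: Gödel ¬ of 0.5 = 0 (operand ≠ 0)
¬p2: Gödel ¬ of 0.5 = 0 (operand ≠ 0)
(¬p2 ∧ p3) = min(0, 0.3) = 0
(¬p2 ∧ (¬p2 ∧ p3)) = min(0, 0) = 0
¬p3: Gödel ¬ of 0.3 = 0 (operand ≠ 0)
(p1 ⊃ p2): 0.9 > 0.5, so result = 0.5
(¬p3 ⊃ (p1 ⊃ p2)): 0 ≤ 0.5, so result = 1
((¬p2 ∧ (¬p2 ∧ p3)) ∨ (¬p3 ⊃ (p1 ⊃ p2))) = max(0, 1) = 1
(((¬p3 ⊃ ¬p3) ∨ (((p1 ∧ p3) ⊃ p2) ⊃ p2)) ⊃ ((¬p2 ∧ (¬p2 ∧ p3)) ∨ (¬p3 ⊃ (p1 ⊃ p2)))): 1 ≤ 1, so result = 1
¬p2: Gödel ¬ of 0.5 = 0 (operand ≠ 0)
¬p2: Gödel ¬ of 0.5 = 0 (operand ≠ 0)
(¬p2 ∧ p3) = min(0, 0.3) = 0
(¬p2 ∧ (¬p2 ∧ p3)) = min(0, 0) = 0
¬p3: Gödel ¬ of 0.3 = 0 (operand ≠ 0)
(p1 ⊃ p2): 0.9 > 0.5, so result = 0.5
(¬p3 ⊃ (p1 ⊃ p2)): 0 ≤ 0.5, so result = 1
((¬p2 ∧ (¬p2 ∧ p3)) ∨ (¬p3 ⊃ (p1 ⊃ p2))) = max(0, 1) = 1
¬p3: Gödel ¬ of 0.3 = 0 (operand ≠ 0)
¬p3: Gödel ¬ of 0.3 = 0 (operand ≠ 0)
(¬p3 ⊃ ¬p3): 0 ≤ 0, so result = 1
(p1 ∧ p3) = min(0.9, 0.3) = 0.3
((p1 ∧ p3) ⊃ p2): 0.3 ≤ 0.5, so result = 1
(((p1 ∧ p3) ⊃ p2) ⊃ p2): 1 > 0.5, so result = 0.5
((¬p3 ⊃ ¬p3) ∨ (((p1 ∧ p3) ⊃ p2) ⊃ p2)) = max(1, 0.5) = 1
(((¬p2 ∧ (¬p2 ∧ p3)) ∨ (¬p3 ⊃ (p1 ⊃ p2))) ⊃ ((¬p3 ⊃ ¬p3) ∨ (((p1 ∧ p3) ⊃ p2) ⊃ p2))): 1 ≤ 1, so result = 1
((((¬p3 ⊃ ¬p3) ∨ (((p1 ∧ p3) ⊃ p2) ⊃ p2)) ⊃ ((¬p2 ∧ (¬p2 ∧ p3)) ∨ (¬p3 ⊃ (p1 ⊃ p2)))) ∨ (((¬p2 ∧ (¬p2 ∧ p3)) ∨ (¬p3 ⊃ (p1 ⊃ p2))) ⊃ ((¬p3 ⊃ ¬p3) ∨ (((p1 ∧ p3) ⊃ p2) ⊃ p2)))) = max(1, 1) = 1

1.00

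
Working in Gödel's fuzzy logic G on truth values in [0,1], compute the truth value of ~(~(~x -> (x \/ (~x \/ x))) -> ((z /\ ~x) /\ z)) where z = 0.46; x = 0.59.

0.00

~x: Gödel ¬ of 0.59 = 0 (operand ≠ 0)
~x: Gödel ¬ of 0.59 = 0 (operand ≠ 0)
(~x \/ x) = max(0, 0.59) = 0.59
(x \/ (~x \/ x)) = max(0.59, 0.59) = 0.59
(~x -> (x \/ (~x \/ x))): 0 ≤ 0.59, so result = 1
~(~x -> (x \/ (~x \/ x))): Gödel ¬ of 1 = 0 (operand ≠ 0)
~x: Gödel ¬ of 0.59 = 0 (operand ≠ 0)
(z /\ ~x) = min(0.46, 0) = 0
((z /\ ~x) /\ z) = min(0, 0.46) = 0
(~(~x -> (x \/ (~x \/ x))) -> ((z /\ ~x) /\ z)): 0 ≤ 0, so result = 1
~(~(~x -> (x \/ (~x \/ x))) -> ((z /\ ~x) /\ z)): Gödel ¬ of 1 = 0 (operand ≠ 0)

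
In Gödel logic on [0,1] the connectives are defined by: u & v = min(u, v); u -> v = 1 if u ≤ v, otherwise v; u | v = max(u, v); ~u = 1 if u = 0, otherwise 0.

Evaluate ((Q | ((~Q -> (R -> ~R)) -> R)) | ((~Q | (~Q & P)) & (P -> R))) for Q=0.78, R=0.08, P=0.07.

0.78

~Q: Gödel ¬ of 0.78 = 0 (operand ≠ 0)
~R: Gödel ¬ of 0.08 = 0 (operand ≠ 0)
(R -> ~R): 0.08 > 0, so result = 0
(~Q -> (R -> ~R)): 0 ≤ 0, so result = 1
((~Q -> (R -> ~R)) -> R): 1 > 0.08, so result = 0.08
(Q | ((~Q -> (R -> ~R)) -> R)) = max(0.78, 0.08) = 0.78
~Q: Gödel ¬ of 0.78 = 0 (operand ≠ 0)
~Q: Gödel ¬ of 0.78 = 0 (operand ≠ 0)
(~Q & P) = min(0, 0.07) = 0
(~Q | (~Q & P)) = max(0, 0) = 0
(P -> R): 0.07 ≤ 0.08, so result = 1
((~Q | (~Q & P)) & (P -> R)) = min(0, 1) = 0
((Q | ((~Q -> (R -> ~R)) -> R)) | ((~Q | (~Q & P)) & (P -> R))) = max(0.78, 0) = 0.78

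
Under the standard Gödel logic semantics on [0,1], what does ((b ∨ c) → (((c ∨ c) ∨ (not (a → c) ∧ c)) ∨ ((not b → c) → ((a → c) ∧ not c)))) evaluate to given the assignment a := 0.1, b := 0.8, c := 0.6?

0.60

(b ∨ c) = max(0.8, 0.6) = 0.8
(c ∨ c) = max(0.6, 0.6) = 0.6
(a → c): 0.1 ≤ 0.6, so result = 1
not (a → c): Gödel ¬ of 1 = 0 (operand ≠ 0)
(not (a → c) ∧ c) = min(0, 0.6) = 0
((c ∨ c) ∨ (not (a → c) ∧ c)) = max(0.6, 0) = 0.6
not b: Gödel ¬ of 0.8 = 0 (operand ≠ 0)
(not b → c): 0 ≤ 0.6, so result = 1
(a → c): 0.1 ≤ 0.6, so result = 1
not c: Gödel ¬ of 0.6 = 0 (operand ≠ 0)
((a → c) ∧ not c) = min(1, 0) = 0
((not b → c) → ((a → c) ∧ not c)): 1 > 0, so result = 0
(((c ∨ c) ∨ (not (a → c) ∧ c)) ∨ ((not b → c) → ((a → c) ∧ not c))) = max(0.6, 0) = 0.6
((b ∨ c) → (((c ∨ c) ∨ (not (a → c) ∧ c)) ∨ ((not b → c) → ((a → c) ∧ not c)))): 0.8 > 0.6, so result = 0.6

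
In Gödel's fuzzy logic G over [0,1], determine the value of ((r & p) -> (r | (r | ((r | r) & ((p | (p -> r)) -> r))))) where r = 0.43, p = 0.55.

1.00

(r & p) = min(0.43, 0.55) = 0.43
(r | r) = max(0.43, 0.43) = 0.43
(p -> r): 0.55 > 0.43, so result = 0.43
(p | (p -> r)) = max(0.55, 0.43) = 0.55
((p | (p -> r)) -> r): 0.55 > 0.43, so result = 0.43
((r | r) & ((p | (p -> r)) -> r)) = min(0.43, 0.43) = 0.43
(r | ((r | r) & ((p | (p -> r)) -> r))) = max(0.43, 0.43) = 0.43
(r | (r | ((r | r) & ((p | (p -> r)) -> r)))) = max(0.43, 0.43) = 0.43
((r & p) -> (r | (r | ((r | r) & ((p | (p -> r)) -> r))))): 0.43 ≤ 0.43, so result = 1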